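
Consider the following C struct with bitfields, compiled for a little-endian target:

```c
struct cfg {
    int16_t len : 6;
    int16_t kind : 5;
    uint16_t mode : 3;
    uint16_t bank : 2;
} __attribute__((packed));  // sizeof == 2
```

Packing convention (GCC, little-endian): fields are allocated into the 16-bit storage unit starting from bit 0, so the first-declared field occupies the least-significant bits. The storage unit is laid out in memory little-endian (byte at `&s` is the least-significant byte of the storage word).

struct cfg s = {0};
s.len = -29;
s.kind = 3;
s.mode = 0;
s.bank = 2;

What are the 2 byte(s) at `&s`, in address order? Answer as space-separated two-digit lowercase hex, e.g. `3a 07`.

len (6b) val=-29 bits=0x23 at bit 0: 0x0023
kind (5b) val=3 bits=0x3 at bit 6: 0x00e3
mode (3b) val=0 bits=0x0 at bit 11: 0x00e3
bank (2b) val=2 bits=0x2 at bit 14: 0x80e3
word = 0x80e3 → little-endian bytes:
  [0]=0xe3  [1]=0x80

e3 80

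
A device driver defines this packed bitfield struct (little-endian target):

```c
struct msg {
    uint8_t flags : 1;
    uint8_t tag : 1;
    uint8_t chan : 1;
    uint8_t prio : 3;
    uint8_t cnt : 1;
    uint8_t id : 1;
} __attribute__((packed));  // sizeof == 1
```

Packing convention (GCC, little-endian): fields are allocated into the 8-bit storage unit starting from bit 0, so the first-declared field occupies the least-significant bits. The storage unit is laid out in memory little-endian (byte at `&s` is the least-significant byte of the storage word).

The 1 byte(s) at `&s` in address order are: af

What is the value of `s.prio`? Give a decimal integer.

[0]=0xaf (little-endian) → word 0xaf
flags:1 @ bit 0 → (0xaf>>0)&0x1 = 0x1
tag:1 @ bit 1 → (0xaf>>1)&0x1 = 0x1
chan:1 @ bit 2 → (0xaf>>2)&0x1 = 0x1
prio:3 @ bit 3 → (0xaf>>3)&0x7 = 0x5  ←
cnt:1 @ bit 6 → (0xaf>>6)&0x1 = 0x0
id:1 @ bit 7 → (0xaf>>7)&0x1 = 0x1

5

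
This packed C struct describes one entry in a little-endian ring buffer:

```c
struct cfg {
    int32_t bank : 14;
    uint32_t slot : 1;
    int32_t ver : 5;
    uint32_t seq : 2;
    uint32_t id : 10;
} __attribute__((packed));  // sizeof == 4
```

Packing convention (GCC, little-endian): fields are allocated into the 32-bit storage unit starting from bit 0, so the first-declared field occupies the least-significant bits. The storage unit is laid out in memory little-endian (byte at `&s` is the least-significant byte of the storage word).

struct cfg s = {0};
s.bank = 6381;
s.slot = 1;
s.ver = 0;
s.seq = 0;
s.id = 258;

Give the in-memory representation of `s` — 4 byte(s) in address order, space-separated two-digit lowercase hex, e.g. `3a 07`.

bank:14 = 6381 → 0x18ed << 0 → word 0x000018ed
slot:1 = 1 → 0x1 << 14 → word 0x000058ed
ver:5 = 0 → 0x0 << 15 → word 0x000058ed
seq:2 = 0 → 0x0 << 20 → word 0x000058ed
id:10 = 258 → 0x102 << 22 → word 0x408058ed
word = 0x408058ed → little-endian bytes:
  [0]=0xed  [1]=0x58  [2]=0x80  [3]=0x40

ed 58 80 40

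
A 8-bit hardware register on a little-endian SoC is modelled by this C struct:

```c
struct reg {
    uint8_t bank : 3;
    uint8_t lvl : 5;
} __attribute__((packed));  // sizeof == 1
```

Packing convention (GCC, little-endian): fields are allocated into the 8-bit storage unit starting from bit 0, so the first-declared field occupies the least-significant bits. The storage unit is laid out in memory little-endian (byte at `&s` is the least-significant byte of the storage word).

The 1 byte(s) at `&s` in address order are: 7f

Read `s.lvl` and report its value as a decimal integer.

[0]=0x7f (little-endian) → word 0x7f
bank [0+:3] = (word>>0) & 0x7 = 7
lvl [3+:5] = (word>>3) & 0x1f = 15  ←

15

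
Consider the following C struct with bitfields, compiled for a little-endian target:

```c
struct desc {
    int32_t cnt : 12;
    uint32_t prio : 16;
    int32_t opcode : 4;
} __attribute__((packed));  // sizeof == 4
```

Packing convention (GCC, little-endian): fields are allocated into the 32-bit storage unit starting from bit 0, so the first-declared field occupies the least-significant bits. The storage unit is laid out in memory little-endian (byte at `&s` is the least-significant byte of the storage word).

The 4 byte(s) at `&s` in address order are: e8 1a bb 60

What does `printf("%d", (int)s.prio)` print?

[0]=0xe8 [1]=0x1a [2]=0xbb [3]=0x60 (little-endian) → word 0x60bb1ae8
cnt:12 @ bit 0 → (0x60bb1ae8>>0)&0xfff = 0xae8
prio:16 @ bit 12 → (0x60bb1ae8>>12)&0xffff = 0xbb1  ←
opcode:4 @ bit 28 → (0x60bb1ae8>>28)&0xf = 0x6

2993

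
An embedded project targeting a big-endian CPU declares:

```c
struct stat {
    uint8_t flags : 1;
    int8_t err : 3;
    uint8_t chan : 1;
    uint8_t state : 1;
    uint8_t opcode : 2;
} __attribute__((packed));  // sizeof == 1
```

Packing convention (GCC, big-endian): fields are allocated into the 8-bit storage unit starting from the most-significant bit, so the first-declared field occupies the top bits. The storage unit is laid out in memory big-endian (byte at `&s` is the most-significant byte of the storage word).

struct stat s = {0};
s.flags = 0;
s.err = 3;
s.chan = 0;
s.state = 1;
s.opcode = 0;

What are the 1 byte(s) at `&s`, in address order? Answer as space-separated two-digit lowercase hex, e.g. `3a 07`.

34

[7+:1] flags=0 & 0x1 = 0x0; word=0x00
[4+:3] err=3 & 0x7 = 0x3; word=0x30
[3+:1] chan=0 & 0x1 = 0x0; word=0x30
[2+:1] state=1 & 0x1 = 0x1; word=0x34
[0+:2] opcode=0 & 0x3 = 0x0; word=0x34
word = 0x34 → big-endian bytes:
  [0]=0x34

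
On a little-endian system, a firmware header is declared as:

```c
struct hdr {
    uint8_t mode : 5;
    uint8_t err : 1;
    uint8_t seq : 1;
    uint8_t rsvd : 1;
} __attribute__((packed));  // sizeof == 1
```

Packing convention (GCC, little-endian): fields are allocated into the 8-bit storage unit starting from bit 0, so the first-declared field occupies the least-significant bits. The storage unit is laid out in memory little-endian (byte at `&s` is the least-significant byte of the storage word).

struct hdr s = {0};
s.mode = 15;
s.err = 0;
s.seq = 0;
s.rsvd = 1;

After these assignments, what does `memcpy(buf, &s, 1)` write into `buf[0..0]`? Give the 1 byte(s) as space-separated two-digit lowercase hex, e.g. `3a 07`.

mode:5 = 15 → 0xf << 0 → word 0x0f
err:1 = 0 → 0x0 << 5 → word 0x0f
seq:1 = 0 → 0x0 << 6 → word 0x0f
rsvd:1 = 1 → 0x1 << 7 → word 0x8f
word = 0x8f → little-endian bytes:
  [0]=0x8f

8f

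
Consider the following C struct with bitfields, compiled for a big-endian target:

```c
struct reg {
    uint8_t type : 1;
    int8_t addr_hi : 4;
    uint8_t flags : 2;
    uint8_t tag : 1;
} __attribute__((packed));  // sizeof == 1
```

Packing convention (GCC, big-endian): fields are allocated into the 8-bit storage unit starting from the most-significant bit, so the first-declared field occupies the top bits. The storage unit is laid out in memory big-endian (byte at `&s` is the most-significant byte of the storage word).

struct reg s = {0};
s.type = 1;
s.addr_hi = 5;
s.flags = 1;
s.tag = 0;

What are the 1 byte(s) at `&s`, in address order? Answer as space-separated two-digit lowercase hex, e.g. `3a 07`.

type (1b) val=1 bits=0x1 at bit 7: 0x80
addr_hi (4b) val=5 bits=0x5 at bit 3: 0xa8
flags (2b) val=1 bits=0x1 at bit 1: 0xaa
tag (1b) val=0 bits=0x0 at bit 0: 0xaa
word = 0xaa → big-endian bytes:
  [0]=0xaa

aa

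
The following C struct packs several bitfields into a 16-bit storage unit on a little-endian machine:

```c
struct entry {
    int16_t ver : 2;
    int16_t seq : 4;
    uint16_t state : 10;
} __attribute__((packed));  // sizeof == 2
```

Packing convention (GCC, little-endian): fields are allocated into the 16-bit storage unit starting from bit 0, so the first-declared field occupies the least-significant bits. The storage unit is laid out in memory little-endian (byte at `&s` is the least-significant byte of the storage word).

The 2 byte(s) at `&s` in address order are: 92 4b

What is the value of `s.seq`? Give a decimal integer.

4

[0]=0x92 [1]=0x4b (little-endian) → word 0x4b92
ver [0+:2] = (word>>0) & 0x3 = 2
seq [2+:4] = (word>>2) & 0xf = 4  ←
state [6+:10] = (word>>6) & 0x3ff = 302
seq signed 4b, MSB=0: value = 4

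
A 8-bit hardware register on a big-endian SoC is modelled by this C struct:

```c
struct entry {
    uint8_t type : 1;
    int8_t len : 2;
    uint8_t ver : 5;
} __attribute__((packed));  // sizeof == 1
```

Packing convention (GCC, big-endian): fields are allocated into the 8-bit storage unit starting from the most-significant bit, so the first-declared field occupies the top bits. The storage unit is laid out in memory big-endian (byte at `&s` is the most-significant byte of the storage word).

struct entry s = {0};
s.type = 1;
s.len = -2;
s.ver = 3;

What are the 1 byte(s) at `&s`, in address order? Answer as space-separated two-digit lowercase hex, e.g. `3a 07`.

c3

[7+:1] type=1 & 0x1 = 0x1; word=0x80
[5+:2] len=-2 & 0x3 = 0x2; word=0xc0
[0+:5] ver=3 & 0x1f = 0x3; word=0xc3
word = 0xc3 → big-endian bytes:
  [0]=0xc3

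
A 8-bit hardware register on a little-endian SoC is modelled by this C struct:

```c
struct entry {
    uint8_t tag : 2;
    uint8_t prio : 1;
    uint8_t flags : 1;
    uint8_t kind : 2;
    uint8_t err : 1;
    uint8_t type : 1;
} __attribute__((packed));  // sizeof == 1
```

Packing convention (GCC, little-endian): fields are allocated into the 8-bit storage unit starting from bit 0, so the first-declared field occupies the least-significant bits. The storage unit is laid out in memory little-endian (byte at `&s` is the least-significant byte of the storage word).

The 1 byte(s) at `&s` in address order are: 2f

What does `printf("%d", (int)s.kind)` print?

[0]=0x2f (little-endian) → word 0x2f
tag [0+:2] = (word>>0) & 0x3 = 3
prio [2+:1] = (word>>2) & 0x1 = 1
flags [3+:1] = (word>>3) & 0x1 = 1
kind [4+:2] = (word>>4) & 0x3 = 2  ←
err [6+:1] = (word>>6) & 0x1 = 0
type [7+:1] = (word>>7) & 0x1 = 0

2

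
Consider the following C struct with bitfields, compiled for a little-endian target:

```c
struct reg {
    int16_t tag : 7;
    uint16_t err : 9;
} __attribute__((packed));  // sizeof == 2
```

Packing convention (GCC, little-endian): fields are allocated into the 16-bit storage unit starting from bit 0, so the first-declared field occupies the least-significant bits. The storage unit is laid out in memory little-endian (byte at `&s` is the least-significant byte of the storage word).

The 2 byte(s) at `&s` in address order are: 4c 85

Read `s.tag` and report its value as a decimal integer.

[0]=0x4c [1]=0x85 (little-endian) → word 0x854c
tag:7 @ bit 0 → (0x854c>>0)&0x7f = 0x4c  ←
err:9 @ bit 7 → (0x854c>>7)&0x1ff = 0x10a
tag signed 7b, MSB=1: 76 - 128 = -52

-52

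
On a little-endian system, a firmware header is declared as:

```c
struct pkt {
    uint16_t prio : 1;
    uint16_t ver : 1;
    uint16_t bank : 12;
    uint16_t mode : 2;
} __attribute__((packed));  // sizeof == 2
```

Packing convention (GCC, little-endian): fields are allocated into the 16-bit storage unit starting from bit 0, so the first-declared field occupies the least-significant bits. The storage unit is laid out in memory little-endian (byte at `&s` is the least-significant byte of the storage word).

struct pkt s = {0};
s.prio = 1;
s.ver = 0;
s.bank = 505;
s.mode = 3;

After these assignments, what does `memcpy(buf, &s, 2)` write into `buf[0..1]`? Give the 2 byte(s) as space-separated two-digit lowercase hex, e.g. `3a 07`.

[0+:1] prio=1 & 0x1 = 0x1; word=0x0001
[1+:1] ver=0 & 0x1 = 0x0; word=0x0001
[2+:12] bank=505 & 0xfff = 0x1f9; word=0x07e5
[14+:2] mode=3 & 0x3 = 0x3; word=0xc7e5
word = 0xc7e5 → little-endian bytes:
  [0]=0xe5  [1]=0xc7

e5 c7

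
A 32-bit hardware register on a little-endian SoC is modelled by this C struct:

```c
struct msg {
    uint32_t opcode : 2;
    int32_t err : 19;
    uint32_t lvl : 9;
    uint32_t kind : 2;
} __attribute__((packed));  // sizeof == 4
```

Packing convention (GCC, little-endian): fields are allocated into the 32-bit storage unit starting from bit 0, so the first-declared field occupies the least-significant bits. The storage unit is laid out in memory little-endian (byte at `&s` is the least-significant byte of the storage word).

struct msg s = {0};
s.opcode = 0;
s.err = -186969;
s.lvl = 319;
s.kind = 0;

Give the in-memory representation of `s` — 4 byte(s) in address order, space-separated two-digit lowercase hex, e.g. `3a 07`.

[0+:2] opcode=0 & 0x3 = 0x0; word=0x00000000
[2+:19] err=-186969 & 0x7ffff = 0x525a7; word=0x0014969c
[21+:9] lvl=319 & 0x1ff = 0x13f; word=0x27f4969c
[30+:2] kind=0 & 0x3 = 0x0; word=0x27f4969c
word = 0x27f4969c → little-endian bytes:
  [0]=0x9c  [1]=0x96  [2]=0xf4  [3]=0x27

9c 96 f4 27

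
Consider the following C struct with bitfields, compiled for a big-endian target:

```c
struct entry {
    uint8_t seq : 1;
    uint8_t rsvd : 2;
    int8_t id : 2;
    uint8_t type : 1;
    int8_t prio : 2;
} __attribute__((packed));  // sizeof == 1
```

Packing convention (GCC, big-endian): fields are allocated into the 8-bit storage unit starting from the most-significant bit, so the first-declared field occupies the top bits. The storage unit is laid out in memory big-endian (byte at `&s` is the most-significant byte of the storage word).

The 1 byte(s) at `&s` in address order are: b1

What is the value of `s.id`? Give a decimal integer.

[0]=0xb1 (big-endian) → word 0xb1
seq:1 @ bit 7 → (0xb1>>7)&0x1 = 0x1
rsvd:2 @ bit 5 → (0xb1>>5)&0x3 = 0x1
id:2 @ bit 3 → (0xb1>>3)&0x3 = 0x2  ←
type:1 @ bit 2 → (0xb1>>2)&0x1 = 0x0
prio:2 @ bit 0 → (0xb1>>0)&0x3 = 0x1
id signed 2b, MSB=1: 2 - 4 = -2

-2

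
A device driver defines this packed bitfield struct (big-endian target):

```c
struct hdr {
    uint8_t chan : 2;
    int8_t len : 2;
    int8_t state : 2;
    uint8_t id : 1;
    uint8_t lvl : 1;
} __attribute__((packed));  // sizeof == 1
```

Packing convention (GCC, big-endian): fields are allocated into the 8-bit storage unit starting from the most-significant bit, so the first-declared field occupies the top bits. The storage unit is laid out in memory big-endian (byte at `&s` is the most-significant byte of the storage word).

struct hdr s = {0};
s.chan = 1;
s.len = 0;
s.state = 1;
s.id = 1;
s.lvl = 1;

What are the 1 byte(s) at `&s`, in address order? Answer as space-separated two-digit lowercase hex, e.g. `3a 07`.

47

chan (2b) val=1 bits=0x1 at bit 6: 0x40
len (2b) val=0 bits=0x0 at bit 4: 0x40
state (2b) val=1 bits=0x1 at bit 2: 0x44
id (1b) val=1 bits=0x1 at bit 1: 0x46
lvl (1b) val=1 bits=0x1 at bit 0: 0x47
word = 0x47 → big-endian bytes:
  [0]=0x47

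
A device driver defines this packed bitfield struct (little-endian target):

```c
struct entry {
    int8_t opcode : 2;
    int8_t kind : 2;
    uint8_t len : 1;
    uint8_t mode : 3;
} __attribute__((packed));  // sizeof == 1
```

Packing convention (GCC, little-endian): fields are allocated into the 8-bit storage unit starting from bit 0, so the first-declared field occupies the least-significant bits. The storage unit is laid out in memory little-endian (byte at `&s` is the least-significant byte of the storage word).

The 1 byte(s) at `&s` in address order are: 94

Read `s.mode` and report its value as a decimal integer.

4

[0]=0x94 (little-endian) → word 0x94
opcode [0+:2] = (word>>0) & 0x3 = 0
kind [2+:2] = (word>>2) & 0x3 = 1
len [4+:1] = (word>>4) & 0x1 = 1
mode [5+:3] = (word>>5) & 0x7 = 4  ←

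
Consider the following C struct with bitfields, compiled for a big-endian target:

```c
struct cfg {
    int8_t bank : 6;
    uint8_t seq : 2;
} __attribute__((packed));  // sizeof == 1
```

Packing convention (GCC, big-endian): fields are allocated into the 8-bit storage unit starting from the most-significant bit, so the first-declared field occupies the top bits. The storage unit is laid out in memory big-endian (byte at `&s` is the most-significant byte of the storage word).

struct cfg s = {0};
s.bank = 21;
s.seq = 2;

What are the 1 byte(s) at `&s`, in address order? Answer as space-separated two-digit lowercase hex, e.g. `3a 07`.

56

bank (6b) val=21 bits=0x15 at bit 2: 0x54
seq (2b) val=2 bits=0x2 at bit 0: 0x56
word = 0x56 → big-endian bytes:
  [0]=0x56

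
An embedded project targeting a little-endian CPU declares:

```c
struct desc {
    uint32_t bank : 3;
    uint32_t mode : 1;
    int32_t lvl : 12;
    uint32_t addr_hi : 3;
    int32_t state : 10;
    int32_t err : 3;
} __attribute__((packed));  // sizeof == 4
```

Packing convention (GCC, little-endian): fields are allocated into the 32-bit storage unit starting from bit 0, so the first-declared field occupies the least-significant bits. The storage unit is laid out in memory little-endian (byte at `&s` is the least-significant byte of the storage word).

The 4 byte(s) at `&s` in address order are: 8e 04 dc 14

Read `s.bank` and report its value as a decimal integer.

6

[0]=0x8e [1]=0x04 [2]=0xdc [3]=0x14 (little-endian) → word 0x14dc048e
bank [0+:3] = (word>>0) & 0x7 = 6  ←
mode [3+:1] = (word>>3) & 0x1 = 1
lvl [4+:12] = (word>>4) & 0xfff = 72
addr_hi [16+:3] = (word>>16) & 0x7 = 4
state [19+:10] = (word>>19) & 0x3ff = 667
err [29+:3] = (word>>29) & 0x7 = 0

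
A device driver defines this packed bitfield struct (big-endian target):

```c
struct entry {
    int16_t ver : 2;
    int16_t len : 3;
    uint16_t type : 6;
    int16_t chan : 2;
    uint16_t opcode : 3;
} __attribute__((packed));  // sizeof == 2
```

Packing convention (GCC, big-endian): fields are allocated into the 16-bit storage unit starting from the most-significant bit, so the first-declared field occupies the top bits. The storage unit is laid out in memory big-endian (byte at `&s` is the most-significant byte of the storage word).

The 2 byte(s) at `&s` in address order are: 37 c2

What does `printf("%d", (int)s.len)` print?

-2

[0]=0x37 [1]=0xc2 (big-endian) → word 0x37c2
ver [14+:2] = (word>>14) & 0x3 = 0
len [11+:3] = (word>>11) & 0x7 = 6  ←
type [5+:6] = (word>>5) & 0x3f = 62
chan [3+:2] = (word>>3) & 0x3 = 0
opcode [0+:3] = (word>>0) & 0x7 = 2
len signed 3b, MSB=1: 6 - 8 = -2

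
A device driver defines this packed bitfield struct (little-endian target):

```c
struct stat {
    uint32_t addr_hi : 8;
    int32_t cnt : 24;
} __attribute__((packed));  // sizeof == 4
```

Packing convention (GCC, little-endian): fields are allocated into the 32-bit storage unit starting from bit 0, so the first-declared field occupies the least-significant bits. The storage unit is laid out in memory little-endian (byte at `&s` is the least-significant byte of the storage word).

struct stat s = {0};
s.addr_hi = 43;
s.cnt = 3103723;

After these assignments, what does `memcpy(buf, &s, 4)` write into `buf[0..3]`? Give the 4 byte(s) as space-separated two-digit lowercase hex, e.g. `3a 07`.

[0+:8] addr_hi=43 & 0xff = 0x2b; word=0x0000002b
[8+:24] cnt=3103723 & 0xffffff = 0x2f5beb; word=0x2f5beb2b
word = 0x2f5beb2b → little-endian bytes:
  [0]=0x2b  [1]=0xeb  [2]=0x5b  [3]=0x2f

2b eb 5b 2f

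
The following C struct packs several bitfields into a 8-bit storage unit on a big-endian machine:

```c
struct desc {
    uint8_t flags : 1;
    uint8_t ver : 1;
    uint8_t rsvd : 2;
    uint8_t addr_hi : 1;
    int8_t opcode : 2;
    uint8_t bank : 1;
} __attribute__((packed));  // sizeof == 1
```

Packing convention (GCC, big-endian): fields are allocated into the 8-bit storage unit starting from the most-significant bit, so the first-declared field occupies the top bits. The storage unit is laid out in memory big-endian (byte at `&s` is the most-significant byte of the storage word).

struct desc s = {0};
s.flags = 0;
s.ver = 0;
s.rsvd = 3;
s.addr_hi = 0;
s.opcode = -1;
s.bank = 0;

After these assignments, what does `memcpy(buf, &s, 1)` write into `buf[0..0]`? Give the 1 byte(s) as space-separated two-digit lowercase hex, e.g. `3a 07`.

36

[7+:1] flags=0 & 0x1 = 0x0; word=0x00
[6+:1] ver=0 & 0x1 = 0x0; word=0x00
[4+:2] rsvd=3 & 0x3 = 0x3; word=0x30
[3+:1] addr_hi=0 & 0x1 = 0x0; word=0x30
[1+:2] opcode=-1 & 0x3 = 0x3; word=0x36
[0+:1] bank=0 & 0x1 = 0x0; word=0x36
word = 0x36 → big-endian bytes:
  [0]=0x36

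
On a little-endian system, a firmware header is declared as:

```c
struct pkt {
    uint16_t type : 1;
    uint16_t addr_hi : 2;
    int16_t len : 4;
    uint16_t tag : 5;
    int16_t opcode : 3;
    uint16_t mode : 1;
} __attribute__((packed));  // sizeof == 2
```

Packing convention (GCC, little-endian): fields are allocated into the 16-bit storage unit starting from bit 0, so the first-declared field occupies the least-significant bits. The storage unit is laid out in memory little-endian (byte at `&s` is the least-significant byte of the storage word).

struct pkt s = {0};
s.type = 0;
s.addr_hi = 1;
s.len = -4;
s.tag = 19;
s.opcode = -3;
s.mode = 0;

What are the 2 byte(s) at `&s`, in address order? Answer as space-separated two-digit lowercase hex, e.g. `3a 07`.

e2 59

type (1b) val=0 bits=0x0 at bit 0: 0x0000
addr_hi (2b) val=1 bits=0x1 at bit 1: 0x0002
len (4b) val=-4 bits=0xc at bit 3: 0x0062
tag (5b) val=19 bits=0x13 at bit 7: 0x09e2
opcode (3b) val=-3 bits=0x5 at bit 12: 0x59e2
mode (1b) val=0 bits=0x0 at bit 15: 0x59e2
word = 0x59e2 → little-endian bytes:
  [0]=0xe2  [1]=0x59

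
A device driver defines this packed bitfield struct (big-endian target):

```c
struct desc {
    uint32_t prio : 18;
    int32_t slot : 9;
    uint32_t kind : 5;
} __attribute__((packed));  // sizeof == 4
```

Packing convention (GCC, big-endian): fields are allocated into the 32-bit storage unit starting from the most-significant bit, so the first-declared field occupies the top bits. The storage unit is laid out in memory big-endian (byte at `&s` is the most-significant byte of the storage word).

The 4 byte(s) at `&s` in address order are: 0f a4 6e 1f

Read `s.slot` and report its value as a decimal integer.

[0]=0x0f [1]=0xa4 [2]=0x6e [3]=0x1f (big-endian) → word 0x0fa46e1f
prio:18 @ bit 14 → (0x0fa46e1f>>14)&0x3ffff = 0x3e91
slot:9 @ bit 5 → (0x0fa46e1f>>5)&0x1ff = 0x170  ←
kind:5 @ bit 0 → (0x0fa46e1f>>0)&0x1f = 0x1f
slot signed 9b, MSB=1: 368 - 512 = -144

-144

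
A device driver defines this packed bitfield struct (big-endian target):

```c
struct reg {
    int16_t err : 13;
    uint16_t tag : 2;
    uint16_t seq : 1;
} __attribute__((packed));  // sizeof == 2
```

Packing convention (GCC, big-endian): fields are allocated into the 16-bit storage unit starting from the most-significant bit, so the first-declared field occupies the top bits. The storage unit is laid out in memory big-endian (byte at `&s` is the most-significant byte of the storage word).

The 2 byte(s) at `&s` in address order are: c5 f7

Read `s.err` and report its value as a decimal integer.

-1858

[0]=0xc5 [1]=0xf7 (big-endian) → word 0xc5f7
err:13 @ bit 3 → (0xc5f7>>3)&0x1fff = 0x18be  ←
tag:2 @ bit 1 → (0xc5f7>>1)&0x3 = 0x3
seq:1 @ bit 0 → (0xc5f7>>0)&0x1 = 0x1
err signed 13b, MSB=1: 6334 - 8192 = -1858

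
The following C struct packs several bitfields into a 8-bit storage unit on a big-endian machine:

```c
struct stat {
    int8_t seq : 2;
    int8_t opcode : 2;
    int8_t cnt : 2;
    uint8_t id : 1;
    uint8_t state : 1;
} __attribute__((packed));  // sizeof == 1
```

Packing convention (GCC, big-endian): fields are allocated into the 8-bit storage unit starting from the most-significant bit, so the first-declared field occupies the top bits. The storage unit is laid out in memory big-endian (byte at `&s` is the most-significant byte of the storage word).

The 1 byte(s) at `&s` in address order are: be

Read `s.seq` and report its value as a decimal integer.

-2

[0]=0xbe (big-endian) → word 0xbe
seq:2 @ bit 6 → (0xbe>>6)&0x3 = 0x2  ←
opcode:2 @ bit 4 → (0xbe>>4)&0x3 = 0x3
cnt:2 @ bit 2 → (0xbe>>2)&0x3 = 0x3
id:1 @ bit 1 → (0xbe>>1)&0x1 = 0x1
state:1 @ bit 0 → (0xbe>>0)&0x1 = 0x0
seq signed 2b, MSB=1: 2 - 4 = -2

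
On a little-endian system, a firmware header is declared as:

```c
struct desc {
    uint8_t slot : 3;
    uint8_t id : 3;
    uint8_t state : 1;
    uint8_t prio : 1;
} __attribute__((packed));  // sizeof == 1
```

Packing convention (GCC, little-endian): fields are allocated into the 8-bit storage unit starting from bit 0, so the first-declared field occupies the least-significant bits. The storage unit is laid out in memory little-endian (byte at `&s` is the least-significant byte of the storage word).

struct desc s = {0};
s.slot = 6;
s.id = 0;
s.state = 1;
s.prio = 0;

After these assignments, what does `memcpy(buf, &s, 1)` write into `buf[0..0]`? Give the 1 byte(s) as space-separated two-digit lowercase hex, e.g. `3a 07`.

slot:3 = 6 → 0x6 << 0 → word 0x06
id:3 = 0 → 0x0 << 3 → word 0x06
state:1 = 1 → 0x1 << 6 → word 0x46
prio:1 = 0 → 0x0 << 7 → word 0x46
word = 0x46 → little-endian bytes:
  [0]=0x46

46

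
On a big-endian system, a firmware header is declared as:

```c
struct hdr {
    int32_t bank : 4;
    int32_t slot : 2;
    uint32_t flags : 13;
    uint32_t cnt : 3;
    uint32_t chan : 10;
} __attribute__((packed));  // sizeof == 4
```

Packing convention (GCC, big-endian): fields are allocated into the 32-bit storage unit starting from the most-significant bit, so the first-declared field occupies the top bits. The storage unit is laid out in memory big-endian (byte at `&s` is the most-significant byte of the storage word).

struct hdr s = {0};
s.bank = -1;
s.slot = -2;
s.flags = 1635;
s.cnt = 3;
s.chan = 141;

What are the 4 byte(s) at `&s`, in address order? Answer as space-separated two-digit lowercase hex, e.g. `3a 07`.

bank (4b) val=-1 bits=0xf at bit 28: 0xf0000000
slot (2b) val=-2 bits=0x2 at bit 26: 0xf8000000
flags (13b) val=1635 bits=0x663 at bit 13: 0xf8cc6000
cnt (3b) val=3 bits=0x3 at bit 10: 0xf8cc6c00
chan (10b) val=141 bits=0x8d at bit 0: 0xf8cc6c8d
word = 0xf8cc6c8d → big-endian bytes:
  [0]=0xf8  [1]=0xcc  [2]=0x6c  [3]=0x8d

f8 cc 6c 8d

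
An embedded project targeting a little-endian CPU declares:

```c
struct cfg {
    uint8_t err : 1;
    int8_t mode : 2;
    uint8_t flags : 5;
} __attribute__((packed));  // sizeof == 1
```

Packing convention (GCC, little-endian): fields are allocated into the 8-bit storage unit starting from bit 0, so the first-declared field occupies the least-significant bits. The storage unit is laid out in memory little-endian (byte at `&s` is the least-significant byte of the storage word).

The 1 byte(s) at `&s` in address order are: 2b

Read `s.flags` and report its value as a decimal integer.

[0]=0x2b (little-endian) → word 0x2b
err:1 @ bit 0 → (0x2b>>0)&0x1 = 0x1
mode:2 @ bit 1 → (0x2b>>1)&0x3 = 0x1
flags:5 @ bit 3 → (0x2b>>3)&0x1f = 0x5  ←

5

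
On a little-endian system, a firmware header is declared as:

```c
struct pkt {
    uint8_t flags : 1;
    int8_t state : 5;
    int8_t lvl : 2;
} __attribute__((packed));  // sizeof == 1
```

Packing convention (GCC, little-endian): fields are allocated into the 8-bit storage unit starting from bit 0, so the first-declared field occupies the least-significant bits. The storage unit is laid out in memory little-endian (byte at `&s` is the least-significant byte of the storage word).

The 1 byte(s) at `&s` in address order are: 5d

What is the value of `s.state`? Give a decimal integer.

14

[0]=0x5d (little-endian) → word 0x5d
flags:1 @ bit 0 → (0x5d>>0)&0x1 = 0x1
state:5 @ bit 1 → (0x5d>>1)&0x1f = 0xe  ←
lvl:2 @ bit 6 → (0x5d>>6)&0x3 = 0x1
state signed 5b, MSB=0: value = 14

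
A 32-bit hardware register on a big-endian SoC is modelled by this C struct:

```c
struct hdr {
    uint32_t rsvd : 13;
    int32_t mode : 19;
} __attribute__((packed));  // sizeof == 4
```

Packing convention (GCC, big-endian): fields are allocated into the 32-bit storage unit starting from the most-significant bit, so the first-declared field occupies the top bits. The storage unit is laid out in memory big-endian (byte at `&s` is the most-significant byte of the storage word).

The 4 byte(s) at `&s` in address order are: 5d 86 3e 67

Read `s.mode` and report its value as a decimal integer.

[0]=0x5d [1]=0x86 [2]=0x3e [3]=0x67 (big-endian) → word 0x5d863e67
rsvd:13 @ bit 19 → (0x5d863e67>>19)&0x1fff = 0xbb0
mode:19 @ bit 0 → (0x5d863e67>>0)&0x7ffff = 0x63e67  ←
mode signed 19b, MSB=1: 409191 - 524288 = -115097

-115097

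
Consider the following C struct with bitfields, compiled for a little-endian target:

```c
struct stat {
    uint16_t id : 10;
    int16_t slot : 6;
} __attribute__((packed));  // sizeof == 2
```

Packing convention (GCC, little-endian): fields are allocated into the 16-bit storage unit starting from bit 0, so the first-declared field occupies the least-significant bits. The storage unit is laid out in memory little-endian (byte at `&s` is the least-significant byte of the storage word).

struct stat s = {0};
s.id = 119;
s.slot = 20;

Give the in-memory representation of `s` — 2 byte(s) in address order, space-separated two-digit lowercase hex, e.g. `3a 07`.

id (10b) val=119 bits=0x77 at bit 0: 0x0077
slot (6b) val=20 bits=0x14 at bit 10: 0x5077
word = 0x5077 → little-endian bytes:
  [0]=0x77  [1]=0x50

77 50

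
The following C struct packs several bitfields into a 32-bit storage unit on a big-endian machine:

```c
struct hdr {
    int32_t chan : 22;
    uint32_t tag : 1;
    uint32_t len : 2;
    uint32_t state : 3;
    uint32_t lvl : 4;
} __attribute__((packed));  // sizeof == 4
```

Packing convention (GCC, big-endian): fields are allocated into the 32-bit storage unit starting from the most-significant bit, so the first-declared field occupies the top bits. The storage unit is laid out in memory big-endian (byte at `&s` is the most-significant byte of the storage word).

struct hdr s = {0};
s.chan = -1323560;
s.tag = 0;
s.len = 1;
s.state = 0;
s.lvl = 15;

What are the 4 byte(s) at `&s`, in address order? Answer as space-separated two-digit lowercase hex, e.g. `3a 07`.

af 37 60 8f

chan (22b) val=-1323560 bits=0x2bcdd8 at bit 10: 0xaf376000
tag (1b) val=0 bits=0x0 at bit 9: 0xaf376000
len (2b) val=1 bits=0x1 at bit 7: 0xaf376080
state (3b) val=0 bits=0x0 at bit 4: 0xaf376080
lvl (4b) val=15 bits=0xf at bit 0: 0xaf37608f
word = 0xaf37608f → big-endian bytes:
  [0]=0xaf  [1]=0x37  [2]=0x60  [3]=0x8f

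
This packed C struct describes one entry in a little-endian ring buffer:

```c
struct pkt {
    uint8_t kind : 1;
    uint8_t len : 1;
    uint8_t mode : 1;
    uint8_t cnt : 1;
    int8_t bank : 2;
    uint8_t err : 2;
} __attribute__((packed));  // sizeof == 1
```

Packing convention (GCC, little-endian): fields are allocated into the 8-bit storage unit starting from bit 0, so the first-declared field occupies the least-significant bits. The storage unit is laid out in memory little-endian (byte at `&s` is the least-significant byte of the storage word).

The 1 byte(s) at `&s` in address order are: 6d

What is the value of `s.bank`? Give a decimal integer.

-2

[0]=0x6d (little-endian) → word 0x6d
kind:1 @ bit 0 → (0x6d>>0)&0x1 = 0x1
len:1 @ bit 1 → (0x6d>>1)&0x1 = 0x0
mode:1 @ bit 2 → (0x6d>>2)&0x1 = 0x1
cnt:1 @ bit 3 → (0x6d>>3)&0x1 = 0x1
bank:2 @ bit 4 → (0x6d>>4)&0x3 = 0x2  ←
err:2 @ bit 6 → (0x6d>>6)&0x3 = 0x1
bank signed 2b, MSB=1: 2 - 4 = -2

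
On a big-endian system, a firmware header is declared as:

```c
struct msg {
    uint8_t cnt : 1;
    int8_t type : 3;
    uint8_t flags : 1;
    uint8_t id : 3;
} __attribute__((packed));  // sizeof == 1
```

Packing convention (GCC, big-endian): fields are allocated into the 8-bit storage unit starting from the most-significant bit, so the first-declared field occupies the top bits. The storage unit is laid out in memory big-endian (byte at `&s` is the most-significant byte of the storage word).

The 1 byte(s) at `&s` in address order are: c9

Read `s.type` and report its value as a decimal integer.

[0]=0xc9 (big-endian) → word 0xc9
cnt:1 @ bit 7 → (0xc9>>7)&0x1 = 0x1
type:3 @ bit 4 → (0xc9>>4)&0x7 = 0x4  ←
flags:1 @ bit 3 → (0xc9>>3)&0x1 = 0x1
id:3 @ bit 0 → (0xc9>>0)&0x7 = 0x1
type signed 3b, MSB=1: 4 - 8 = -4

-4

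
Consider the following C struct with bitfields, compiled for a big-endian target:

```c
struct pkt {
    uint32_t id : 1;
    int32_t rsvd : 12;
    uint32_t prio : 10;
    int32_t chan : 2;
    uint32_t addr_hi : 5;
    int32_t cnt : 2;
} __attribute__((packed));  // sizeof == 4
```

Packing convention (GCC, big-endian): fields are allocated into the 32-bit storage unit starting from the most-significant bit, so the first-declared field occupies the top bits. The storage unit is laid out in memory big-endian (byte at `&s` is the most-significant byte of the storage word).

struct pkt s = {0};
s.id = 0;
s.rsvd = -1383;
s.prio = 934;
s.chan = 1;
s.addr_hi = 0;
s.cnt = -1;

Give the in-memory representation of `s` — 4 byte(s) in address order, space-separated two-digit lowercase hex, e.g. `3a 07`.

54 cf 4c 83

[31+:1] id=0 & 0x1 = 0x0; word=0x00000000
[19+:12] rsvd=-1383 & 0xfff = 0xa99; word=0x54c80000
[9+:10] prio=934 & 0x3ff = 0x3a6; word=0x54cf4c00
[7+:2] chan=1 & 0x3 = 0x1; word=0x54cf4c80
[2+:5] addr_hi=0 & 0x1f = 0x0; word=0x54cf4c80
[0+:2] cnt=-1 & 0x3 = 0x3; word=0x54cf4c83
word = 0x54cf4c83 → big-endian bytes:
  [0]=0x54  [1]=0xcf  [2]=0x4c  [3]=0x83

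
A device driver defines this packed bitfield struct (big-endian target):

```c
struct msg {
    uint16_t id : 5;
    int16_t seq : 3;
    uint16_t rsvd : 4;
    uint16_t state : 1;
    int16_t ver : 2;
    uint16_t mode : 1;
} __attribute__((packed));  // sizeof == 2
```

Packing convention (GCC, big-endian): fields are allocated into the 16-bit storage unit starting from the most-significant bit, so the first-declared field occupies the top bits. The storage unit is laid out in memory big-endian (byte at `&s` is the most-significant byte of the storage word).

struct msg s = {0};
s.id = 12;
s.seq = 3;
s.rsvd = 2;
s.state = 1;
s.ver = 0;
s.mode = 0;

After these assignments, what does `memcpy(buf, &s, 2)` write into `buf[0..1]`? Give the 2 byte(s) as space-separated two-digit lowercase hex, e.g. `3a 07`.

id:5 = 12 → 0xc << 11 → word 0x6000
seq:3 = 3 → 0x3 << 8 → word 0x6300
rsvd:4 = 2 → 0x2 << 4 → word 0x6320
state:1 = 1 → 0x1 << 3 → word 0x6328
ver:2 = 0 → 0x0 << 1 → word 0x6328
mode:1 = 0 → 0x0 << 0 → word 0x6328
word = 0x6328 → big-endian bytes:
  [0]=0x63  [1]=0x28

63 28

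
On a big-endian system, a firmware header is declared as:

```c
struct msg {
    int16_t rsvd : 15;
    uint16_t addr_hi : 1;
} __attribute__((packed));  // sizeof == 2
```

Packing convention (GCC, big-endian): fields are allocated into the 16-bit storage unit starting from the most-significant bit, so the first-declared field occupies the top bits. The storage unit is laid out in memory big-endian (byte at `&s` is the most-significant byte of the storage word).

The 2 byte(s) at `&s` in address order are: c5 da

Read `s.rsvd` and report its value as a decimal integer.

-7443

[0]=0xc5 [1]=0xda (big-endian) → word 0xc5da
rsvd [1+:15] = (word>>1) & 0x7fff = 25325  ←
addr_hi [0+:1] = (word>>0) & 0x1 = 0
rsvd signed 15b, MSB=1: 25325 - 32768 = -7443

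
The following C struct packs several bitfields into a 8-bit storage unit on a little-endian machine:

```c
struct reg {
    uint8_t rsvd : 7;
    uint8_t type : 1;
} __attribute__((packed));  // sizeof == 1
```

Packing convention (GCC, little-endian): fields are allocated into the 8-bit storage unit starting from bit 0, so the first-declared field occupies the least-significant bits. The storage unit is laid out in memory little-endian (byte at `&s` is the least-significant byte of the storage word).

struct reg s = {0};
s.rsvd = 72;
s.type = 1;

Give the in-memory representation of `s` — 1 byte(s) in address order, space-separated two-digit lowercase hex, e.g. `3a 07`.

rsvd (7b) val=72 bits=0x48 at bit 0: 0x48
type (1b) val=1 bits=0x1 at bit 7: 0xc8
word = 0xc8 → little-endian bytes:
  [0]=0xc8

c8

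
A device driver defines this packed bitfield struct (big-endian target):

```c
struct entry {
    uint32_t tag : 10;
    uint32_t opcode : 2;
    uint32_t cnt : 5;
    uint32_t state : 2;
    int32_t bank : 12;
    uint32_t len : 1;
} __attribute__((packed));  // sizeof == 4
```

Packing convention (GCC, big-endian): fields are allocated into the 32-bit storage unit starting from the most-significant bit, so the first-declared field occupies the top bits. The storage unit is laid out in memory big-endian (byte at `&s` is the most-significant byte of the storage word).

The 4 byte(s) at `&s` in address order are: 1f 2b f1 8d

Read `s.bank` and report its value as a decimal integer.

-1850

[0]=0x1f [1]=0x2b [2]=0xf1 [3]=0x8d (big-endian) → word 0x1f2bf18d
tag [22+:10] = (word>>22) & 0x3ff = 124
opcode [20+:2] = (word>>20) & 0x3 = 2
cnt [15+:5] = (word>>15) & 0x1f = 23
state [13+:2] = (word>>13) & 0x3 = 3
bank [1+:12] = (word>>1) & 0xfff = 2246  ←
len [0+:1] = (word>>0) & 0x1 = 1
bank signed 12b, MSB=1: 2246 - 4096 = -1850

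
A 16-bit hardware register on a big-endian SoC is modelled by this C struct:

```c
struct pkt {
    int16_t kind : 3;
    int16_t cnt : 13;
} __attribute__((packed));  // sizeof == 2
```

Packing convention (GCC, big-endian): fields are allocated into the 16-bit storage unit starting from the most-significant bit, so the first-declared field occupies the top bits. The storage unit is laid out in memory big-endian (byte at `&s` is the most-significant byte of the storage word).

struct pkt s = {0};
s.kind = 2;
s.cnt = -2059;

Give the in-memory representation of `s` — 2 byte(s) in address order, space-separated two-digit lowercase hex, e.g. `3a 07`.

kind (3b) val=2 bits=0x2 at bit 13: 0x4000
cnt (13b) val=-2059 bits=0x17f5 at bit 0: 0x57f5
word = 0x57f5 → big-endian bytes:
  [0]=0x57  [1]=0xf5

57 f5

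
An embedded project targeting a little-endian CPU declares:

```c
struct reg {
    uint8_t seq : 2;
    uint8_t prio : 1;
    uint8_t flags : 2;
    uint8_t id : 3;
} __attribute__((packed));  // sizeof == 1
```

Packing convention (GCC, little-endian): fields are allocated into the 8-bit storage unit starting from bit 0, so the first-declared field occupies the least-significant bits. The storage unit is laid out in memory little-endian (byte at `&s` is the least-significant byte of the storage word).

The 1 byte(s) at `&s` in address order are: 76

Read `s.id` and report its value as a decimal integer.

[0]=0x76 (little-endian) → word 0x76
seq [0+:2] = (word>>0) & 0x3 = 2
prio [2+:1] = (word>>2) & 0x1 = 1
flags [3+:2] = (word>>3) & 0x3 = 2
id [5+:3] = (word>>5) & 0x7 = 3  ←

3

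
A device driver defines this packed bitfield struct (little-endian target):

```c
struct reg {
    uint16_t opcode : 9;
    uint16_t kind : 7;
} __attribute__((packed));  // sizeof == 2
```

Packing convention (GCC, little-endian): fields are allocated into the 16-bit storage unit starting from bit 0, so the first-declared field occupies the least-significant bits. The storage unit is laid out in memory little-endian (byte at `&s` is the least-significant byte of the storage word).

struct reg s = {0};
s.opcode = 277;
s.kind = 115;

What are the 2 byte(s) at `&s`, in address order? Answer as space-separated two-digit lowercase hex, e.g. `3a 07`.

15 e7

[0+:9] opcode=277 & 0x1ff = 0x115; word=0x0115
[9+:7] kind=115 & 0x7f = 0x73; word=0xe715
word = 0xe715 → little-endian bytes:
  [0]=0x15  [1]=0xe7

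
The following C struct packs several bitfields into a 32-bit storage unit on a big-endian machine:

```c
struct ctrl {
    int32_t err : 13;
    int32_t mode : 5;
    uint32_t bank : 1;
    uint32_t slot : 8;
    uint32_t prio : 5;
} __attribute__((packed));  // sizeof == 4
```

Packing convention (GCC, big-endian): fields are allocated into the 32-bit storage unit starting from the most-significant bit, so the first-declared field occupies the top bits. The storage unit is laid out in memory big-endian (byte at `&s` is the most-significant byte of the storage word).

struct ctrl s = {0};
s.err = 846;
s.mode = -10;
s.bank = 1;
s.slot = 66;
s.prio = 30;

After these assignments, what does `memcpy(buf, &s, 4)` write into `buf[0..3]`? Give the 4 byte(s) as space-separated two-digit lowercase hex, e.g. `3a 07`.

[19+:13] err=846 & 0x1fff = 0x34e; word=0x1a700000
[14+:5] mode=-10 & 0x1f = 0x16; word=0x1a758000
[13+:1] bank=1 & 0x1 = 0x1; word=0x1a75a000
[5+:8] slot=66 & 0xff = 0x42; word=0x1a75a840
[0+:5] prio=30 & 0x1f = 0x1e; word=0x1a75a85e
word = 0x1a75a85e → big-endian bytes:
  [0]=0x1a  [1]=0x75  [2]=0xa8  [3]=0x5e

1a 75 a8 5e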